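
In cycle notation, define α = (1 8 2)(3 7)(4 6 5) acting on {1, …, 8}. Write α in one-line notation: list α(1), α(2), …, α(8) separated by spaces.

Reading each image from the cycles: 1→8, 2→1, 3→7, 4→6, 5→4, 6→5, 7→3, 8→2.
Listing these in domain order gives 8 1 7 6 4 5 3 2.

8 1 7 6 4 5 3 2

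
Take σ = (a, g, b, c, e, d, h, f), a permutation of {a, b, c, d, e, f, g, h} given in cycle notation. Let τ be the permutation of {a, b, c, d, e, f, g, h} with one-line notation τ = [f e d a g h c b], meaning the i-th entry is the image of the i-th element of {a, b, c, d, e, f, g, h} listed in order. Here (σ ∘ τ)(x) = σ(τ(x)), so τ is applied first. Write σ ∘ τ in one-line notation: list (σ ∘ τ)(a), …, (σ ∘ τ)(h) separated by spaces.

(σ ∘ τ)(x) = σ(τ(x)). Computing each image: σ(τ(a)) = σ(f) = a, σ(τ(b)) = σ(e) = d, σ(τ(c)) = σ(d) = h, σ(τ(d)) = σ(a) = g, σ(τ(e)) = σ(g) = b, σ(τ(f)) = σ(h) = f, σ(τ(g)) = σ(c) = e, σ(τ(h)) = σ(b) = c.
Hence σ ∘ τ = [a d h g b f e c].

a d h g b f e c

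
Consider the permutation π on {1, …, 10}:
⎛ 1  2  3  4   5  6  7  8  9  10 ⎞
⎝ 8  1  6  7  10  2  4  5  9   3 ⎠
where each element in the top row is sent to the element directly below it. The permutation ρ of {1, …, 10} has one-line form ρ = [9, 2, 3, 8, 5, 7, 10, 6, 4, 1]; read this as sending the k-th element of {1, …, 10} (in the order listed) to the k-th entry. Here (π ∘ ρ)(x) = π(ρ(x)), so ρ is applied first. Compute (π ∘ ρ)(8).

2

First apply ρ: ρ(8) = 6, then π(6) = 2. Thus (π ∘ ρ)(8) = 2.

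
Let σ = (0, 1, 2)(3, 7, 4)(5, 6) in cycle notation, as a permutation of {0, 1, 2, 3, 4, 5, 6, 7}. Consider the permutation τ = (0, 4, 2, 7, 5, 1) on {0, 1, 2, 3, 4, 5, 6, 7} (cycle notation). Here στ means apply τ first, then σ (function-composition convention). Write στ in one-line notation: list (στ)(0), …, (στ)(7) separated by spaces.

3 1 4 7 0 2 5 6

(στ)(x) = σ(τ(x)). Computing each image: σ(τ(0)) = σ(4) = 3, σ(τ(1)) = σ(0) = 1, σ(τ(2)) = σ(7) = 4, σ(τ(3)) = σ(3) = 7, σ(τ(4)) = σ(2) = 0, σ(τ(5)) = σ(1) = 2, σ(τ(6)) = σ(6) = 5, σ(τ(7)) = σ(5) = 6.
Hence στ = [3 1 4 7 0 2 5 6].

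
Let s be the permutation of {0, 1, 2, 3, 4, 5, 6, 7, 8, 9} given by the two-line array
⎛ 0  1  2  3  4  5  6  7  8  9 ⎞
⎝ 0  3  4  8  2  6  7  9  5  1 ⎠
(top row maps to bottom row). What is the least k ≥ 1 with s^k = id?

14

Decomposing into disjoint cycles gives cycle lengths 7, 2, 1.
The order is lcm(7, 2) = 14.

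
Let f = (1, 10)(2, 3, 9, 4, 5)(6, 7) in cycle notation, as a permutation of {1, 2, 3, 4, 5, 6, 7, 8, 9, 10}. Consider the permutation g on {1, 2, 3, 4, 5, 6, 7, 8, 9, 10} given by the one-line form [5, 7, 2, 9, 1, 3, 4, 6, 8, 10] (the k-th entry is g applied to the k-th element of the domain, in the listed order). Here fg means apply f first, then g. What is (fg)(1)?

(fg)(1) = g(f(1)). f(1) = 10, then g(10) = 10. So (fg)(1) = 10.

10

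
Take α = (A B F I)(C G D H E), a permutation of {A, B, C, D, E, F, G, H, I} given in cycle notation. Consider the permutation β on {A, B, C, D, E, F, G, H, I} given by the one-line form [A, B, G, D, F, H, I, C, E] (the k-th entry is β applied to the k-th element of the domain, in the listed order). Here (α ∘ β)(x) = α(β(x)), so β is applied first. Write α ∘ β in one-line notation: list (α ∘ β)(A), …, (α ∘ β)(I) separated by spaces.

(α ∘ β)(x) = α(β(x)). Computing each image: α(β(A)) = α(A) = B, α(β(B)) = α(B) = F, α(β(C)) = α(G) = D, α(β(D)) = α(D) = H, α(β(E)) = α(F) = I, α(β(F)) = α(H) = E, α(β(G)) = α(I) = A, α(β(H)) = α(C) = G, α(β(I)) = α(E) = C.
Hence α ∘ β = [B F D H I E A G C].

B F D H I E A G C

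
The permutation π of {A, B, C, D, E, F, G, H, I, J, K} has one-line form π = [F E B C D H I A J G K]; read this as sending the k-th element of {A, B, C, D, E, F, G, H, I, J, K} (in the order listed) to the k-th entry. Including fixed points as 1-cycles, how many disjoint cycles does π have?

4

The cycle decomposition is (A, F, H)(B, E, D, C)(G, I, J)(K), which has 4 cycles (counting 1-cycles).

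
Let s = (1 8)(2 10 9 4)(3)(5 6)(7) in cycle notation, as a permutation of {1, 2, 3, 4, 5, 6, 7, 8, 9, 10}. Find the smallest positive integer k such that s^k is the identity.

The cycle type of s is (4, 2, 2, 1, 1).
The order is lcm(4, 2, 2) = 4.

4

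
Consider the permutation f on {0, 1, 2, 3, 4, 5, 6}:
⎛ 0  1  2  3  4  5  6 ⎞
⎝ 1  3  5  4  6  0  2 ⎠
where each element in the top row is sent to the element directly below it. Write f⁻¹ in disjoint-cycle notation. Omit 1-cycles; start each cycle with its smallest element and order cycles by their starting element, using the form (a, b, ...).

(0, 5, 2, 6, 4, 3, 1)

First write f in disjoint cycles: (0, 1, 3, 4, 6, 2, 5).
Reversing each cycle (and rotating so the smallest element leads) gives f⁻¹ = (0, 5, 2, 6, 4, 3, 1).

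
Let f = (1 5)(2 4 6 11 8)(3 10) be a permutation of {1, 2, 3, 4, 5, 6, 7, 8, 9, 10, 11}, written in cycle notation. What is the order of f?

The disjoint cycles have lengths 5, 2, 2, 1, 1.
The order is lcm(5, 2, 2) = 10.

10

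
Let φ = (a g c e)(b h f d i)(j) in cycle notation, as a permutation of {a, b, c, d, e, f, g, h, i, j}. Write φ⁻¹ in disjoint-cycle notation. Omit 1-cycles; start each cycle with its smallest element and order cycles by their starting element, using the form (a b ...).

The inverse reverses each cycle.
After reversing and putting each cycle's least element first, φ⁻¹ = (a e c g)(b i d f h).

(a e c g)(b i d f h)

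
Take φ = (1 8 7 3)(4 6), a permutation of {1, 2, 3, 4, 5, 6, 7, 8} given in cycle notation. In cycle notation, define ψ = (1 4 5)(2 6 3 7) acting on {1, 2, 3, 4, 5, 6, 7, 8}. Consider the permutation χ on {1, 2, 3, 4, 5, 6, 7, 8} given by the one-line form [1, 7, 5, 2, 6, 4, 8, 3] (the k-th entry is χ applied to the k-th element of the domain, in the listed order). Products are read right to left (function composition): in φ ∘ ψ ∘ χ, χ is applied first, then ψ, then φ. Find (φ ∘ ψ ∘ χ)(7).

7

Apply the permutations in order: χ(7) = 8, then ψ(8) = 8, then φ(8) = 7. So (φ ∘ ψ ∘ χ)(7) = 7.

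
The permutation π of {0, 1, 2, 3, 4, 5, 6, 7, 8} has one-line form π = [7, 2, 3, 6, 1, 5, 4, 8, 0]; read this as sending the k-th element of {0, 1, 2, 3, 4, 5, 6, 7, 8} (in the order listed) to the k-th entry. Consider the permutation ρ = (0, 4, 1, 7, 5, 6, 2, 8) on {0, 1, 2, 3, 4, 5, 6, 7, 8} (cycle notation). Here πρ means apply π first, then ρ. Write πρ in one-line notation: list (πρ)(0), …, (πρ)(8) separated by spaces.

(πρ)(x) = ρ(π(x)). Computing each image: ρ(π(0)) = ρ(7) = 5, ρ(π(1)) = ρ(2) = 8, ρ(π(2)) = ρ(3) = 3, ρ(π(3)) = ρ(6) = 2, ρ(π(4)) = ρ(1) = 7, ρ(π(5)) = ρ(5) = 6, ρ(π(6)) = ρ(4) = 1, ρ(π(7)) = ρ(8) = 0, ρ(π(8)) = ρ(0) = 4.
Hence πρ = [5 8 3 2 7 6 1 0 4].

5 8 3 2 7 6 1 0 4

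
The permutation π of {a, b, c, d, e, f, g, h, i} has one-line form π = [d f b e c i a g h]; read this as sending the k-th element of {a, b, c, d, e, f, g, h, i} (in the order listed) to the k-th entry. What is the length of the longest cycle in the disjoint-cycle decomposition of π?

Decomposing into disjoint cycles gives (a, d, e, c, b, f, i, h, g); the longest has length 9.

9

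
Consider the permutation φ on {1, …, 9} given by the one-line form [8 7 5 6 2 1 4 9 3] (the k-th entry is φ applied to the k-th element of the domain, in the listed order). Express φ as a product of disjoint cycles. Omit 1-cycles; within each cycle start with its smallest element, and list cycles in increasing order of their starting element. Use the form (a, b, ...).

Start at 1 and follow images: 1 → 8 → 9 → 3 → 5 → 2 → 7 → 4 → 6 → 1, giving the cycle (1, 8, 9, 3, 5, 2, 7, 4, 6).
Continuing from each remaining unvisited element yields (1, 8, 9, 3, 5, 2, 7, 4, 6).

(1, 8, 9, 3, 5, 2, 7, 4, 6)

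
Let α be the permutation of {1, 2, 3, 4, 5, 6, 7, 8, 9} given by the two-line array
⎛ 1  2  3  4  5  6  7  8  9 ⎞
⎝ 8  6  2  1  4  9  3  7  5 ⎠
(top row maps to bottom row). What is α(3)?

The entry below 3 in the array is 2, so α(3) = 2.

2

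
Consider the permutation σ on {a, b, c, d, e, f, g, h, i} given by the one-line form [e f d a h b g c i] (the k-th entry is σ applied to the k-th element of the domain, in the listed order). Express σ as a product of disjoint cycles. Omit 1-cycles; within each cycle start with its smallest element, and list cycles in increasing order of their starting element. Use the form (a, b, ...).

Iterating σ from a gives a → e → h → c → d → a; that is the 5-cycle (a, e, h, c, d).
Repeating from the next unused element and collecting all non-trivial cycles gives (a, e, h, c, d)(b, f).

(a, e, h, c, d)(b, f)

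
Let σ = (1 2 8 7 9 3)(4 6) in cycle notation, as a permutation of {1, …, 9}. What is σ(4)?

Within (4 6), 4 ↦ 6.

6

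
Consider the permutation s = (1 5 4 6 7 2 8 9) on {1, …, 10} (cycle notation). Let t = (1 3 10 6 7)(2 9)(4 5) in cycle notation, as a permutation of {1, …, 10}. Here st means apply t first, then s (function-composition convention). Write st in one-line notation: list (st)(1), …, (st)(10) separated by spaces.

3 1 10 4 6 2 5 9 8 7

(st)(x) = s(t(x)). Computing each image: s(t(1)) = s(3) = 3, s(t(2)) = s(9) = 1, s(t(3)) = s(10) = 10, s(t(4)) = s(5) = 4, s(t(5)) = s(4) = 6, s(t(6)) = s(7) = 2, s(t(7)) = s(1) = 5, s(t(8)) = s(8) = 9, s(t(9)) = s(2) = 8, s(t(10)) = s(6) = 7.
Hence st = [3 1 10 4 6 2 5 9 8 7].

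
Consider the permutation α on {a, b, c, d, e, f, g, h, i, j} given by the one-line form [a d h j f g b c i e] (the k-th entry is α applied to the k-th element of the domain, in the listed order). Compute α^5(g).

f

Tracing g → b → … returns to g after 6 steps, so g lies in a 6-cycle (b, d, j, e, f, g).
Stepping 5 places around the cycle: g → b → d → j → e → f.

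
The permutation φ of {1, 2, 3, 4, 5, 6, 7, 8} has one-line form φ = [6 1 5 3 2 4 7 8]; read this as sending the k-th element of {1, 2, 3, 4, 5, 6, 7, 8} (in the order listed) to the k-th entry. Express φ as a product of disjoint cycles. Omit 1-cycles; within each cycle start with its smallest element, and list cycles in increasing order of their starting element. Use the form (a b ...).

(1 6 4 3 5 2)

Iterating φ from 1 gives 1 → 6 → 4 → 3 → 5 → 2 → 1; that is the 6-cycle (1 6 4 3 5 2).
Continuing from each remaining unvisited element yields (1 6 4 3 5 2).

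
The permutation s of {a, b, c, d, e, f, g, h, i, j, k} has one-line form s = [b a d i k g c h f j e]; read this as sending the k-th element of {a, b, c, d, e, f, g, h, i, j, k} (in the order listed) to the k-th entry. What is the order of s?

10

Decomposing into disjoint cycles gives cycle lengths 5, 2, 2, 1, 1.
The order is lcm(5, 2, 2) = 10.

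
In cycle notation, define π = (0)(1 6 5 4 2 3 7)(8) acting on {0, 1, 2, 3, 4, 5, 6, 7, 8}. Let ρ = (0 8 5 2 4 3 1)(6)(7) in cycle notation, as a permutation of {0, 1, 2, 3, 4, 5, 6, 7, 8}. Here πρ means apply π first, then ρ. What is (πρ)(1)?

First apply π: π(1) = 6, then ρ(6) = 6. Thus (πρ)(1) = 6.

6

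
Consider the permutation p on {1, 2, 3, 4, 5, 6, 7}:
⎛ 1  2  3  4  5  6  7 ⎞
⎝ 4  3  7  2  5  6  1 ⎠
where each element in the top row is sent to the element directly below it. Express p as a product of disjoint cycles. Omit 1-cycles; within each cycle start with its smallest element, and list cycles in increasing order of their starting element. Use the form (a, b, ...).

Start at 1 and follow images: 1 → 4 → 2 → 3 → 7 → 1, giving the cycle (1, 4, 2, 3, 7).
Repeating from the next unused element and collecting all non-trivial cycles gives (1, 4, 2, 3, 7).

(1, 4, 2, 3, 7)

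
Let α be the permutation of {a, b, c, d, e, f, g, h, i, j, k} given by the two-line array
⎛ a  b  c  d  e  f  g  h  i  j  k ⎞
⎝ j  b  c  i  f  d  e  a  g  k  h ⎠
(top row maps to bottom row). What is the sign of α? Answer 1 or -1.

In disjoint-cycle form the cycle lengths are 5, 4, 1, 1.
A cycle is odd iff its length is even; α has 1 even-length cycle, so sgn(α) = (−1)^1 and α is odd.

-1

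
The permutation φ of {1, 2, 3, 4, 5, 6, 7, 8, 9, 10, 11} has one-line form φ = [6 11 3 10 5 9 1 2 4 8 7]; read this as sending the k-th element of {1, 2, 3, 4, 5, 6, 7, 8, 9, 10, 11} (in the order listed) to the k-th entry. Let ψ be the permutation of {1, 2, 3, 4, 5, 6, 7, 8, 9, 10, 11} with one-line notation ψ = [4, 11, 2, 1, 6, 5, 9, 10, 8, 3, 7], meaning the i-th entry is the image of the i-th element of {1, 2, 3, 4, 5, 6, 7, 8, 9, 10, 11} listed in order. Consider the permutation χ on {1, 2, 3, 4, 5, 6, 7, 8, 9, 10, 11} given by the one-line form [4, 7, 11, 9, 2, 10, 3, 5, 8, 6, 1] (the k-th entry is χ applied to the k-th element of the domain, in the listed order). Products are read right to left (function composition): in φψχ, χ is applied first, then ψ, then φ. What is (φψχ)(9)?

8

(φψχ)(9) = φ(ψ(χ(9))). χ(9) = 8, then ψ(8) = 10, then φ(10) = 8, so the result is 8.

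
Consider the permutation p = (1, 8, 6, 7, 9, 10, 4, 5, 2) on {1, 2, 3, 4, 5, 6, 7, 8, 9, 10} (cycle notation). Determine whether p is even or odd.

even

The cycle lengths are 9, 1.
A cycle is odd iff its length is even; p has 0 even-length cycles, so sgn(p) = (−1)^0 and p is even.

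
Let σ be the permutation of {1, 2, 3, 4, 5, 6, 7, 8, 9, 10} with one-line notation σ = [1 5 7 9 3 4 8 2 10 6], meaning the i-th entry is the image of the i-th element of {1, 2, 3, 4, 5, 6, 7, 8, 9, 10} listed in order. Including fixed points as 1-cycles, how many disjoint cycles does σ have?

3

The cycle decomposition is (1)(2, 5, 3, 7, 8)(4, 9, 10, 6), which has 3 cycles (counting 1-cycles).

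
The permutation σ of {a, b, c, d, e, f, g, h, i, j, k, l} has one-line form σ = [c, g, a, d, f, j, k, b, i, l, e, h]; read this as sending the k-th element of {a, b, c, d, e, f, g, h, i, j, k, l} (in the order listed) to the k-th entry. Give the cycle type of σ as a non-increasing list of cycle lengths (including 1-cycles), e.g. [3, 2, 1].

The disjoint cycles are (a c)(b g k e f j l h)(d)(i), with lengths 8, 2, 1, 1 in non-increasing order.

[8, 2, 1, 1]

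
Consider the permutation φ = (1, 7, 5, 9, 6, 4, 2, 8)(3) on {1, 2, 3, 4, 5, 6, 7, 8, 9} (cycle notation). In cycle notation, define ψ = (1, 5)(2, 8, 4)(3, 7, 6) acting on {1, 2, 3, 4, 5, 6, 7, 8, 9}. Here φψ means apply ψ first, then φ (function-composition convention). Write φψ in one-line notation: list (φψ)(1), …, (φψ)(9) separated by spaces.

9 1 5 8 7 3 4 2 6

(φψ)(x) = φ(ψ(x)). Computing each image: φ(ψ(1)) = φ(5) = 9, φ(ψ(2)) = φ(8) = 1, φ(ψ(3)) = φ(7) = 5, φ(ψ(4)) = φ(2) = 8, φ(ψ(5)) = φ(1) = 7, φ(ψ(6)) = φ(3) = 3, φ(ψ(7)) = φ(6) = 4, φ(ψ(8)) = φ(4) = 2, φ(ψ(9)) = φ(9) = 6.
Hence φψ = [9 1 5 8 7 3 4 2 6].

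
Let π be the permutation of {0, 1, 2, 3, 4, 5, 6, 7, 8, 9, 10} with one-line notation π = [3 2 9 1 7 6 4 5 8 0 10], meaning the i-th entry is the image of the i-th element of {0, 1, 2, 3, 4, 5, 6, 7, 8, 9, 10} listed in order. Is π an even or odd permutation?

odd

In disjoint-cycle form the cycle lengths are 5, 4, 1, 1.
A cycle is odd iff its length is even; π has 1 even-length cycle, so sgn(π) = (−1)^1 and π is odd.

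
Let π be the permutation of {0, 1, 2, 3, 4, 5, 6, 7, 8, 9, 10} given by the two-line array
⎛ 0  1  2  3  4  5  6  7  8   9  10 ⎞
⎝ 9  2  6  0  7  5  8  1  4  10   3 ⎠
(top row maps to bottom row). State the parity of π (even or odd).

In disjoint-cycle form the cycle lengths are 6, 4, 1.
A cycle is odd iff its length is even; π has 2 even-length cycles, so sgn(π) = (−1)^2 and π is even.

even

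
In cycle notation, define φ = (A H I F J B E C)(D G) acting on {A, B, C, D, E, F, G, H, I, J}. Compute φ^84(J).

A

J lies in the 8-cycle (A H I F J B E C).
Since the cycle has length 8, φ^84 acts on it the same as φ^4 (84 mod 8 = 4).
Stepping 4 places around the cycle: J → B → E → C → A.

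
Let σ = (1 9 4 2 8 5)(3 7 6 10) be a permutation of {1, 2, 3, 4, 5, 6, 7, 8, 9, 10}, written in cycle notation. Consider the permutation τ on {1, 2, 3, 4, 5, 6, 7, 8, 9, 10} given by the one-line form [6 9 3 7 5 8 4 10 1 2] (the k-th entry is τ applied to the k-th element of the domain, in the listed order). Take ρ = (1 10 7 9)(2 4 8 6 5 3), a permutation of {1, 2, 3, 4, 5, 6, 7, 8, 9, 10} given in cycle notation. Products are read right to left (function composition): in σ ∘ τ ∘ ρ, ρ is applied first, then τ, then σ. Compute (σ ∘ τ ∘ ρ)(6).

Chase 6: ρ(6) = 5; τ(5) = 5; σ(5) = 1. Hence (σ ∘ τ ∘ ρ)(6) = 1.

1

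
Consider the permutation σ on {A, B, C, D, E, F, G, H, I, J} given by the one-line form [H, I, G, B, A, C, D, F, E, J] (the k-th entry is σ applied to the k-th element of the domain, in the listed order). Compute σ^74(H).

C

Tracing H → F → … returns to H after 9 steps, so H lies in a 9-cycle (A H F C G D B I E).
Since the cycle has length 9, σ^74 acts on it the same as σ^2 (74 mod 9 = 2).
Stepping 2 places around the cycle: H → F → C.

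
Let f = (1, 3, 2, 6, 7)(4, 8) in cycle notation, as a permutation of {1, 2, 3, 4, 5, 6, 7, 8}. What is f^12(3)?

6

3 lies in the 5-cycle (1, 3, 2, 6, 7).
On a 5-cycle, f^5 is the identity, so f^12 = f^2 there (12 ≡ 2 mod 5).
Advancing 2 steps from 3: 3 → 2 → 6.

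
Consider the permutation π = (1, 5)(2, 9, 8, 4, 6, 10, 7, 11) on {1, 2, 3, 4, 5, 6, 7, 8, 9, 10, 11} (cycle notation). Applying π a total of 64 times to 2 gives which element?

2 lies in the 8-cycle (2, 9, 8, 4, 6, 10, 7, 11).
On an 8-cycle, π^8 is the identity, so π^64 = π^0 there (64 ≡ 0 mod 8).
So π^64(2) = 2.

2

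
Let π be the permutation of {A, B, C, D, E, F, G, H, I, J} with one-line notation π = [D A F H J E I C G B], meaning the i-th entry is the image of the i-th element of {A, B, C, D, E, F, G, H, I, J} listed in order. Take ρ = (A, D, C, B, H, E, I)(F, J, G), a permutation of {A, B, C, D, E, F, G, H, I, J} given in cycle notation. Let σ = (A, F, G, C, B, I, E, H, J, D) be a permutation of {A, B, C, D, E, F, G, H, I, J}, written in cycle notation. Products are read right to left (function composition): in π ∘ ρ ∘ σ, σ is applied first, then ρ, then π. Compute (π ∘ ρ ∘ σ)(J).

F

Chase J: σ(J) = D; ρ(D) = C; π(C) = F. Hence (π ∘ ρ ∘ σ)(J) = F.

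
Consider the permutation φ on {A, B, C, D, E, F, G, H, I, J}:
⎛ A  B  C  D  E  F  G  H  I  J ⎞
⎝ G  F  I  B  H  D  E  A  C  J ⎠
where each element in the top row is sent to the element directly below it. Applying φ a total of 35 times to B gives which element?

D

Tracing B → F → … returns to B after 3 steps, so B lies in a 3-cycle (B, F, D).
On a 3-cycle, φ^3 is the identity, so φ^35 = φ^2 there (35 ≡ 2 mod 3).
Advancing 2 steps from B: B → F → D.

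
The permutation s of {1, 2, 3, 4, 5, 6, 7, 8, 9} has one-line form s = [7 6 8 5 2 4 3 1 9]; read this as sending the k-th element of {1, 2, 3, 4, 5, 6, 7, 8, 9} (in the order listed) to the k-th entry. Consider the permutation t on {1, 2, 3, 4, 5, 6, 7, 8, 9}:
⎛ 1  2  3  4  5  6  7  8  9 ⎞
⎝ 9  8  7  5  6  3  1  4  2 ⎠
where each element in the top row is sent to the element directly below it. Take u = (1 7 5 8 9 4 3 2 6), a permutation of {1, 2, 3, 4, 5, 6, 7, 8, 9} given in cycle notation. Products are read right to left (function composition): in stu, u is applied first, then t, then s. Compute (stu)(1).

7

(stu)(1) = s(t(u(1))). u(1) = 7, then t(7) = 1, then s(1) = 7, so the result is 7.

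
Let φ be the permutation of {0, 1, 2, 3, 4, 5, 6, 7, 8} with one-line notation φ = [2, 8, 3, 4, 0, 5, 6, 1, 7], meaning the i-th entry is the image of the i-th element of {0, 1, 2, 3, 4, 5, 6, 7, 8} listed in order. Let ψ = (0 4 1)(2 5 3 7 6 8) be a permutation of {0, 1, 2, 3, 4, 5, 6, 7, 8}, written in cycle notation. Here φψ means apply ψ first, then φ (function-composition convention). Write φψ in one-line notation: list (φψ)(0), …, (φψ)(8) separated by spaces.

(φψ)(x) = φ(ψ(x)). Computing each image: φ(ψ(0)) = φ(4) = 0, φ(ψ(1)) = φ(0) = 2, φ(ψ(2)) = φ(5) = 5, φ(ψ(3)) = φ(7) = 1, φ(ψ(4)) = φ(1) = 8, φ(ψ(5)) = φ(3) = 4, φ(ψ(6)) = φ(8) = 7, φ(ψ(7)) = φ(6) = 6, φ(ψ(8)) = φ(2) = 3.
Hence φψ = [0 2 5 1 8 4 7 6 3].

0 2 5 1 8 4 7 6 3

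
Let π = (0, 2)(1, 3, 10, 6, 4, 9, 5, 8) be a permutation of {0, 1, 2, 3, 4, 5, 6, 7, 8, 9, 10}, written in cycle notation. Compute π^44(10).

10 lies in the 8-cycle (1, 3, 10, 6, 4, 9, 5, 8).
Powers repeat with period 8 on this cycle, and 44 mod 8 = 4, so π^44(10) = π^4(10).
Advancing 4 steps from 10: 10 → 6 → 4 → 9 → 5.

5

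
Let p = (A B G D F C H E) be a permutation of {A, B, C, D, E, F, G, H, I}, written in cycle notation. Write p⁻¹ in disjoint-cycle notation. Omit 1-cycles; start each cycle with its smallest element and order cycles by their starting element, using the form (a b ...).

(A E H C F D G B)

If p sends a → b within a cycle, p⁻¹ sends b → a; equivalently, reverse each cycle.
Reversing each cycle of p and rotating so the smallest element leads gives (A E H C F D G B).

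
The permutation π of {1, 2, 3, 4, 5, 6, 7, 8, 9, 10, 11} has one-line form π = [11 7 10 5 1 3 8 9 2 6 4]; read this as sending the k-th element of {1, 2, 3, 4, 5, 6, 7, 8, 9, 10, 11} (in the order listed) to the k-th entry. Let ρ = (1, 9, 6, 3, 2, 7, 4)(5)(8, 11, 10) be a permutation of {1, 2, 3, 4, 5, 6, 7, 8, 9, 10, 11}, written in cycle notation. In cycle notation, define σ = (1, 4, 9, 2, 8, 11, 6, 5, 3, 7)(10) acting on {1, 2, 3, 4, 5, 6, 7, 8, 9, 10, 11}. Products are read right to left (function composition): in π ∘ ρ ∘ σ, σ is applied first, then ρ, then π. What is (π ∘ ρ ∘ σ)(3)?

Chase 3: σ(3) = 7; ρ(7) = 4; π(4) = 5. Hence (π ∘ ρ ∘ σ)(3) = 5.

5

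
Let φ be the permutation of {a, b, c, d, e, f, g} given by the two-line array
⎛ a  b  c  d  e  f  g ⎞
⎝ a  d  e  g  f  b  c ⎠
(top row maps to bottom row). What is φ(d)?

The entry below d in the array is g, so φ(d) = g.

g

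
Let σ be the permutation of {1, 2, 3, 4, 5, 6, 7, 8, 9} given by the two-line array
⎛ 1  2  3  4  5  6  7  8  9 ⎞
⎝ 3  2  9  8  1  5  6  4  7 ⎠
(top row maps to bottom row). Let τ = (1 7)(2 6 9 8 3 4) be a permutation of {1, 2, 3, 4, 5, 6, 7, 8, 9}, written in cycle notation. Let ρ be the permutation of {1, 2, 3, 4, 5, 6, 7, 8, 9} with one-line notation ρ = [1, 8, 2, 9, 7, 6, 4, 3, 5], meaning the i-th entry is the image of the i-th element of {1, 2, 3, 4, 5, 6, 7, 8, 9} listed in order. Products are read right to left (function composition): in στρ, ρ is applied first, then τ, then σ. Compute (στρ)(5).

Apply the permutations in order: ρ(5) = 7, then τ(7) = 1, then σ(1) = 3. So (στρ)(5) = 3.

3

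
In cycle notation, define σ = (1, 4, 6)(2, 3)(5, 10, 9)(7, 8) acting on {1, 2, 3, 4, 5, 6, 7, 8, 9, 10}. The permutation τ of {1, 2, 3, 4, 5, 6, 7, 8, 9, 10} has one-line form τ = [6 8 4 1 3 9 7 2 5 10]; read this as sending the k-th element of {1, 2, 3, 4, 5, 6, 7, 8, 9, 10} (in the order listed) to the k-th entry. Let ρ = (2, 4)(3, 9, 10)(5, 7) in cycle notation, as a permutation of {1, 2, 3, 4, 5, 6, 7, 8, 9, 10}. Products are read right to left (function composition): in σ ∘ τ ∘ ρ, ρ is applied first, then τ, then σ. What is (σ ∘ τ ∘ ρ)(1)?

1

(σ ∘ τ ∘ ρ)(1) = σ(τ(ρ(1))). ρ(1) = 1, then τ(1) = 6, then σ(6) = 1, so the result is 1.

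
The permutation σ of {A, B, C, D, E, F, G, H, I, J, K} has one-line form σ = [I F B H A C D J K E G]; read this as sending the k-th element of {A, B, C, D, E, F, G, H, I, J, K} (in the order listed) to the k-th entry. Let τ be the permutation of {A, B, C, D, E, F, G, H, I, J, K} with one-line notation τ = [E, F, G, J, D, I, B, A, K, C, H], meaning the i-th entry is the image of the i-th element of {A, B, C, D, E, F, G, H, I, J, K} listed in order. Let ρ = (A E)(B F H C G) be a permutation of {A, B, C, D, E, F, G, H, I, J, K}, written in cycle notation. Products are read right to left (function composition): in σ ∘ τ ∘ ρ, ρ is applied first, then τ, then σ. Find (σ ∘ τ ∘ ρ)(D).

E

Apply the permutations in order: ρ(D) = D, then τ(D) = J, then σ(J) = E. So (σ ∘ τ ∘ ρ)(D) = E.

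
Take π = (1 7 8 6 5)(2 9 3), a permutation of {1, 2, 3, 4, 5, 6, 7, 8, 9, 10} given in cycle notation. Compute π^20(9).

2

9 lies in the 3-cycle (2 9 3).
Powers repeat with period 3 on this cycle, and 20 mod 3 = 2, so π^20(9) = π^2(9).
Stepping 2 places around the cycle: 9 → 3 → 2.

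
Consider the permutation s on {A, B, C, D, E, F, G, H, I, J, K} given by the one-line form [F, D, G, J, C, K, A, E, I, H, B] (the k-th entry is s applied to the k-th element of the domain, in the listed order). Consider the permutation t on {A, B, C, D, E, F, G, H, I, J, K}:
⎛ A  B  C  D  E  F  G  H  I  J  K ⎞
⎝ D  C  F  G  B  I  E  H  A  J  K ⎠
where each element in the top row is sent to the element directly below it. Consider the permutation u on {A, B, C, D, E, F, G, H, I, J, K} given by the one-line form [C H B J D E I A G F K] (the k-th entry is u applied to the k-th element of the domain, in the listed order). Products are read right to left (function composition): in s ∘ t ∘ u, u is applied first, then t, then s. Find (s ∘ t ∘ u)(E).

(s ∘ t ∘ u)(E) = s(t(u(E))). u(E) = D, then t(D) = G, then s(G) = A, so the result is A.

A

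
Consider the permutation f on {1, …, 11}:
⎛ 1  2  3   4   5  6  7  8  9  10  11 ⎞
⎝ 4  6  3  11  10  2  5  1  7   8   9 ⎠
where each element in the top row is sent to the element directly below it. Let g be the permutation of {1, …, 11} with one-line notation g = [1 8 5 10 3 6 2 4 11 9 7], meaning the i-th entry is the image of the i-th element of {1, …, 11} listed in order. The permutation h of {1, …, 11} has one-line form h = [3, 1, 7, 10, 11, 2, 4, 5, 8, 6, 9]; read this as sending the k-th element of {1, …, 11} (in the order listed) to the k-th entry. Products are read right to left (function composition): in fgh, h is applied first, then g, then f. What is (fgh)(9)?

11

Chase 9: h(9) = 8; g(8) = 4; f(4) = 11. Hence (fgh)(9) = 11.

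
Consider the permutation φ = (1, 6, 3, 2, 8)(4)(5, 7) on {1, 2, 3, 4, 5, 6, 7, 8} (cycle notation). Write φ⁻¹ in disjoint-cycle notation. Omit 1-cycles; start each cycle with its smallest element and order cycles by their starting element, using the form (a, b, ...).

(1, 8, 2, 3, 6)(5, 7)

The inverse reverses each cycle.
After reversing and putting each cycle's least element first, φ⁻¹ = (1, 8, 2, 3, 6)(5, 7).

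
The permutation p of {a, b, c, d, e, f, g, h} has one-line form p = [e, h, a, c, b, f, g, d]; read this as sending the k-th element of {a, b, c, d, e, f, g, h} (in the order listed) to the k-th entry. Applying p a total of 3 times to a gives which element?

Tracing a → e → … returns to a after 6 steps, so a lies in a 6-cycle (a, e, b, h, d, c).
Stepping 3 places around the cycle: a → e → b → h.

h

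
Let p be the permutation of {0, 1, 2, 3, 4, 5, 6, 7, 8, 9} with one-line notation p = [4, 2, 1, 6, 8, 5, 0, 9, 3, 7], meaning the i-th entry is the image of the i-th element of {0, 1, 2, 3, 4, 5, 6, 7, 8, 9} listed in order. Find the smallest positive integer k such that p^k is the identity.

10

The disjoint-cycle form of p has cycle lengths 5, 2, 2, 1.
Since disjoint cycles commute, ord(p) = lcm(5, 2, 2) = 10.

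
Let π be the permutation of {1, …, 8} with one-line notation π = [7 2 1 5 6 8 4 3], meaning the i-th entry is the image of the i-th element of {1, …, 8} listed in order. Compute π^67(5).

Tracing 5 → 6 → … returns to 5 after 7 steps, so 5 lies in a 7-cycle (1, 7, 4, 5, 6, 8, 3).
Since the cycle has length 7, π^67 acts on it the same as π^4 (67 mod 7 = 4).
Stepping 4 places around the cycle: 5 → 6 → 8 → 3 → 1.

1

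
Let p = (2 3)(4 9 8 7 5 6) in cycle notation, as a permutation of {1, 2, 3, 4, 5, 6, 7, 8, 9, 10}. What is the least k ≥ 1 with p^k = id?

6

The disjoint cycles have lengths 6, 2, 1, 1.
The order is lcm(6, 2) = 6.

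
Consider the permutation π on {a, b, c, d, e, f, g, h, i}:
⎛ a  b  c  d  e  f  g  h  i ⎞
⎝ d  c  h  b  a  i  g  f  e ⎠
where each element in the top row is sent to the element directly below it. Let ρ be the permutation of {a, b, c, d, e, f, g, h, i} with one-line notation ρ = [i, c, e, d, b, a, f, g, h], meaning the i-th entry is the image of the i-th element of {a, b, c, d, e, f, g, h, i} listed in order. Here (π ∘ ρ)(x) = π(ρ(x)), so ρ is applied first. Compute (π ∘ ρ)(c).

(π ∘ ρ)(c) = π(ρ(c)). ρ(c) = e, then π(e) = a. So (π ∘ ρ)(c) = a.

a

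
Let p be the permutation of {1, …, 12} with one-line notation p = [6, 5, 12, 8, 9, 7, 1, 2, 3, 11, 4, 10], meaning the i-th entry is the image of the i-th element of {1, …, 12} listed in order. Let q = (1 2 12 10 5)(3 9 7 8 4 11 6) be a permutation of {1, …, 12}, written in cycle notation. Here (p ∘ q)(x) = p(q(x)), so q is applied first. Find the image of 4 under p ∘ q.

q(4) = 11, then p(11) = 4; composing gives (p ∘ q)(4) = 4.

4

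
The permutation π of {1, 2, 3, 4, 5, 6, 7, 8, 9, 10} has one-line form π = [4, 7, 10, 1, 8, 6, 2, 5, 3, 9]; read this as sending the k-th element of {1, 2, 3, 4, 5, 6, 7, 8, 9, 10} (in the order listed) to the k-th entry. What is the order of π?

6

Writing π as disjoint cycles, the cycle lengths are 3, 2, 2, 2, 1.
Since disjoint cycles commute, ord(π) = lcm(3, 2, 2, 2) = 6.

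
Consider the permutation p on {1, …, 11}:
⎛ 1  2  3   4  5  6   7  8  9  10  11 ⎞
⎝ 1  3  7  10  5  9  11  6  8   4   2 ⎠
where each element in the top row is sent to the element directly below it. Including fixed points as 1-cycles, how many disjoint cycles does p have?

5

The cycle decomposition is (1)(2 3 7 11)(4 10)(5)(6 9 8), which has 5 cycles (counting 1-cycles).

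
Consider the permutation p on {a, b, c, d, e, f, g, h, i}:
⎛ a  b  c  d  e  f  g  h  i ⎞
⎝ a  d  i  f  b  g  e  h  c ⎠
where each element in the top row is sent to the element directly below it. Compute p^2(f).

Tracing f → g → … returns to f after 5 steps, so f lies in a 5-cycle (b d f g e).
Advancing 2 steps from f: f → g → e.

e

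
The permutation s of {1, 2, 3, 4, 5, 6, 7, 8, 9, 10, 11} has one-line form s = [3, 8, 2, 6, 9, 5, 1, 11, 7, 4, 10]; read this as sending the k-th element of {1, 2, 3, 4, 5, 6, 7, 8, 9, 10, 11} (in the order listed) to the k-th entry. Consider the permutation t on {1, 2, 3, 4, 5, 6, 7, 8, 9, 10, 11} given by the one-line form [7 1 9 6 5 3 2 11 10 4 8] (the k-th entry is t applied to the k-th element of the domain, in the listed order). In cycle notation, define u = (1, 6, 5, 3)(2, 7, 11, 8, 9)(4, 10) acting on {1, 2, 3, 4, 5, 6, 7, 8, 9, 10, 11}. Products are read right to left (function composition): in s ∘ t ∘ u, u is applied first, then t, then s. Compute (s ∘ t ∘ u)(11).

(s ∘ t ∘ u)(11) = s(t(u(11))). u(11) = 8, then t(8) = 11, then s(11) = 10, so the result is 10.

10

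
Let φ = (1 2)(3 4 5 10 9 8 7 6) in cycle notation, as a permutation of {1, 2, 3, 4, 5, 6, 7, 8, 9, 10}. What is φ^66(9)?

9 lies in the 8-cycle (3 4 5 10 9 8 7 6).
Since the cycle has length 8, φ^66 acts on it the same as φ^2 (66 mod 8 = 2).
Stepping 2 places around the cycle: 9 → 8 → 7.

7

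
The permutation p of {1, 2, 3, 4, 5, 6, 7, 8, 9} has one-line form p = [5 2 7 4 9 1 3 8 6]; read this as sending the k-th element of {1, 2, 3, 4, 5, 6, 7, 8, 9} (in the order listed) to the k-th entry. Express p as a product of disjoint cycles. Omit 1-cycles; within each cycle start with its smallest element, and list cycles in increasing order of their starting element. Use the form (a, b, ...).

Iterating p from 1 gives 1 → 5 → 9 → 6 → 1; that is the 4-cycle (1, 5, 9, 6).
Continuing from each remaining unvisited element yields (1, 5, 9, 6)(3, 7).

(1, 5, 9, 6)(3, 7)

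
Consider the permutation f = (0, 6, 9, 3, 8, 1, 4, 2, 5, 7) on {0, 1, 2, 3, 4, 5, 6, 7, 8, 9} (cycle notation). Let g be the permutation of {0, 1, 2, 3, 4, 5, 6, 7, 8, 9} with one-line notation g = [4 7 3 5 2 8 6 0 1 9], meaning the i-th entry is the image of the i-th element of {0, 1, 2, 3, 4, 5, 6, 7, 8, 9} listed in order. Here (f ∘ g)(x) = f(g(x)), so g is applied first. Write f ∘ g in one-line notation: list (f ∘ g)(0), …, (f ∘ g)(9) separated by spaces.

(f ∘ g)(x) = f(g(x)). Computing each image: f(g(0)) = f(4) = 2, f(g(1)) = f(7) = 0, f(g(2)) = f(3) = 8, f(g(3)) = f(5) = 7, f(g(4)) = f(2) = 5, f(g(5)) = f(8) = 1, f(g(6)) = f(6) = 9, f(g(7)) = f(0) = 6, f(g(8)) = f(1) = 4, f(g(9)) = f(9) = 3.
Hence f ∘ g = [2 0 8 7 5 1 9 6 4 3].

2 0 8 7 5 1 9 6 4 3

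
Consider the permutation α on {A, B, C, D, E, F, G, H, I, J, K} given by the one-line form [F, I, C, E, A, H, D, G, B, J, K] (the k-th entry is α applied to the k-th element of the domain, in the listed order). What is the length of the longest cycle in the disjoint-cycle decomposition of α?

6

Decomposing into disjoint cycles gives (A, F, H, G, D, E)(B, I); the longest has length 6.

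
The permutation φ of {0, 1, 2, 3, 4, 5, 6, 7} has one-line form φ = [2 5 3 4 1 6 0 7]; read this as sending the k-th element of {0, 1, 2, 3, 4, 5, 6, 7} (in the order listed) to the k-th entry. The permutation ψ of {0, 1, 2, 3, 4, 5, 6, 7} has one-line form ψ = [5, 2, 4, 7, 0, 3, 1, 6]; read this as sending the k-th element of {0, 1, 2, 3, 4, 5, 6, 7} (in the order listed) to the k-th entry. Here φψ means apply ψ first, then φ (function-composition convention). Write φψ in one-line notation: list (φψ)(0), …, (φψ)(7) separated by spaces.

(φψ)(x) = φ(ψ(x)). Computing each image: φ(ψ(0)) = φ(5) = 6, φ(ψ(1)) = φ(2) = 3, φ(ψ(2)) = φ(4) = 1, φ(ψ(3)) = φ(7) = 7, φ(ψ(4)) = φ(0) = 2, φ(ψ(5)) = φ(3) = 4, φ(ψ(6)) = φ(1) = 5, φ(ψ(7)) = φ(6) = 0.
Hence φψ = [6 3 1 7 2 4 5 0].

6 3 1 7 2 4 5 0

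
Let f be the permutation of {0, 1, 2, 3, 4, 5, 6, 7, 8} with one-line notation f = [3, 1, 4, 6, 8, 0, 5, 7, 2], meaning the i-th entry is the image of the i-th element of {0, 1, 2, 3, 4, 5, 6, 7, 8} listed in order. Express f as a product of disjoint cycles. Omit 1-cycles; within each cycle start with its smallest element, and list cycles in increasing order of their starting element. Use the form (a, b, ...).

(0, 3, 6, 5)(2, 4, 8)

Iterating f from 0 gives 0 → 3 → 6 → 5 → 0; that is the 4-cycle (0, 3, 6, 5).
Repeating from the next unused element and collecting all non-trivial cycles gives (0, 3, 6, 5)(2, 4, 8).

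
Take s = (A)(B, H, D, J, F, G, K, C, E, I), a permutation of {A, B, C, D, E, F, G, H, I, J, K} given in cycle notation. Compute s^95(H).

H lies in the 10-cycle (B, H, D, J, F, G, K, C, E, I).
Since the cycle has length 10, s^95 acts on it the same as s^5 (95 mod 10 = 5).
Stepping 5 places around the cycle: H → D → J → F → G → K.

K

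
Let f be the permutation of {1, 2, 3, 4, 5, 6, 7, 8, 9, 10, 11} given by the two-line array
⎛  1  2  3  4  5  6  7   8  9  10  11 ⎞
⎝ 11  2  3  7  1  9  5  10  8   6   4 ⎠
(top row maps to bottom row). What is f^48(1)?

Tracing 1 → 11 → … returns to 1 after 5 steps, so 1 lies in a 5-cycle (1 11 4 7 5).
Since the cycle has length 5, f^48 acts on it the same as f^3 (48 mod 5 = 3).
Stepping 3 places around the cycle: 1 → 11 → 4 → 7.

7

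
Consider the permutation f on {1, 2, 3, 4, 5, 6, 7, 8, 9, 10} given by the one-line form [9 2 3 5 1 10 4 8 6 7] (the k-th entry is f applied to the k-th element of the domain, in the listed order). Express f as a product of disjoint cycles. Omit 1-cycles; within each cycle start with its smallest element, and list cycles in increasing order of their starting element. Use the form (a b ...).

Start at 1 and follow images: 1 → 9 → 6 → 10 → 7 → 4 → 5 → 1, giving the cycle (1 9 6 10 7 4 5).
Continuing from each remaining unvisited element yields (1 9 6 10 7 4 5).

(1 9 6 10 7 4 5)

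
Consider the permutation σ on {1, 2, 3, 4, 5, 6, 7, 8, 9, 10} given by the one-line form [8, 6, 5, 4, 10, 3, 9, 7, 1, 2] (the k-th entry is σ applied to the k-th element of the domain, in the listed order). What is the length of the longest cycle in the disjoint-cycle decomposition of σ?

5

Decomposing into disjoint cycles gives (1 8 7 9)(2 6 3 5 10); the longest has length 5.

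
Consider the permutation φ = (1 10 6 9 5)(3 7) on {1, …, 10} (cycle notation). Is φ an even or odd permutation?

The cycle lengths are 5, 2, 1, 1, 1.
A cycle is odd iff its length is even; φ has 1 even-length cycle, so sgn(φ) = (−1)^1 and φ is odd.

odd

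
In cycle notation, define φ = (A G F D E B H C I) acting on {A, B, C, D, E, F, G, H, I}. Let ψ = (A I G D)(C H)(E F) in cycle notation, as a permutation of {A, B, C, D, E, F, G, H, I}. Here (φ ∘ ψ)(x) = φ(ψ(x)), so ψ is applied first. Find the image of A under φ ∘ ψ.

(φ ∘ ψ)(A) = φ(ψ(A)). ψ(A) = I, then φ(I) = A. So (φ ∘ ψ)(A) = A.

A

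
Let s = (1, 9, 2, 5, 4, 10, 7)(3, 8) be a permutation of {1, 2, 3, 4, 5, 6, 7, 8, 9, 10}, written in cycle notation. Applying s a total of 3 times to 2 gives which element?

2 lies in the 7-cycle (1, 9, 2, 5, 4, 10, 7).
Stepping 3 places around the cycle: 2 → 5 → 4 → 10.

10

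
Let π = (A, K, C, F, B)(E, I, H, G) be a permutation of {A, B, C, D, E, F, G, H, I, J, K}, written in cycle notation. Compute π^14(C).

K

C lies in the 5-cycle (A, K, C, F, B).
On a 5-cycle, π^5 is the identity, so π^14 = π^4 there (14 ≡ 4 mod 5).
Stepping 4 places around the cycle: C → F → B → A → K.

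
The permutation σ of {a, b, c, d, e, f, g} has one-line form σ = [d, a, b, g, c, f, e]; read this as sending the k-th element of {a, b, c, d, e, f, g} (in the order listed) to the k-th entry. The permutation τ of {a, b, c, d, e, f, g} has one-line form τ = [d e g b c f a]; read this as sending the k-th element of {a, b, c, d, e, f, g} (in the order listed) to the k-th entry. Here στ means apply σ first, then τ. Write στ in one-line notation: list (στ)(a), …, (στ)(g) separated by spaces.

b d e a g f c

For each element, apply σ then τ: a → d → b; b → a → d; c → b → e; d → g → a; e → c → g; f → f → f; g → e → c.
Collecting the images, στ = [b d e a g f c].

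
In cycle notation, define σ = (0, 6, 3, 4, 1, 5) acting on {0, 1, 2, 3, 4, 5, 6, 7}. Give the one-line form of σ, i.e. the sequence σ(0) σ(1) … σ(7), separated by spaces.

6 5 2 4 1 0 3 7

Image by image: 0↦6, 1↦5, 2↦2, 3↦4, 4↦1, 5↦0, 6↦3, 7↦7.
So the one-line form is 6 5 2 4 1 0 3 7.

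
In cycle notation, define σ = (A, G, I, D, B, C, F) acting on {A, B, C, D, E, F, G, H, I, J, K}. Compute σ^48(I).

I lies in the 7-cycle (A, G, I, D, B, C, F).
Since the cycle has length 7, σ^48 acts on it the same as σ^6 (48 mod 7 = 6).
Stepping 6 places around the cycle: I → D → B → C → F → A → G.

G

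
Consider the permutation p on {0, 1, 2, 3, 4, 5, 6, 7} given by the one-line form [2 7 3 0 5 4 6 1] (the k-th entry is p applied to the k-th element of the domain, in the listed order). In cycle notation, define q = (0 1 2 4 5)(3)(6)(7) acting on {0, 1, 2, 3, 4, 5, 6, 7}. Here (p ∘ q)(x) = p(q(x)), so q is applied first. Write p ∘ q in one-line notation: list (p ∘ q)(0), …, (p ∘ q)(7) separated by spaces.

(p ∘ q)(x) = p(q(x)). Computing each image: p(q(0)) = p(1) = 7, p(q(1)) = p(2) = 3, p(q(2)) = p(4) = 5, p(q(3)) = p(3) = 0, p(q(4)) = p(5) = 4, p(q(5)) = p(0) = 2, p(q(6)) = p(6) = 6, p(q(7)) = p(7) = 1.
Hence p ∘ q = [7 3 5 0 4 2 6 1].

7 3 5 0 4 2 6 1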